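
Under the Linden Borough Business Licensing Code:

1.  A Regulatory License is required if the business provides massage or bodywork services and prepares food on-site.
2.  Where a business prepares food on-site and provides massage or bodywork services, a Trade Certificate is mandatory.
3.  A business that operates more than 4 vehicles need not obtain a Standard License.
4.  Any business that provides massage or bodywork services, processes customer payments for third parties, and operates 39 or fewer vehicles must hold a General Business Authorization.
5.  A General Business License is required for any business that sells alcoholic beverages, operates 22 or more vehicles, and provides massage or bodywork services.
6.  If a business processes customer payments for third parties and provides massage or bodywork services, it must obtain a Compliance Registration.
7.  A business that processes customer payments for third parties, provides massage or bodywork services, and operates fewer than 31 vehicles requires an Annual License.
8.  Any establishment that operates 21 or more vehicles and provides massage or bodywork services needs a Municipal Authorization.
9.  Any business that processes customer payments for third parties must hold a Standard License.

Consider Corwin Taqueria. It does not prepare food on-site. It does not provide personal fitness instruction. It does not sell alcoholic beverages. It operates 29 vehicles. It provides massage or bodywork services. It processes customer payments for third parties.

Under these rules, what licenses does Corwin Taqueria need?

Annual License, Compliance Registration, General Business Authorization, Municipal Authorization

1. provides massage or bodywork services; does not prepare food on-site → Regulatory License not required.
2. does not prepare food on-site; provides massage or bodywork services → Trade Certificate not required.
3. vehicles 29 > 4 → exempt from Standard License.
4. provides massage or bodywork services; processes customer payments for third parties; vehicles 29 ≤ 39 → General Business Authorization required.
5. does not sell alcoholic beverages; vehicles 29 ≥ 22; provides massage or bodywork services → General Business License not required.
6. processes customer payments for third parties; provides massage or bodywork services → Compliance Registration required.
7. processes customer payments for third parties; provides massage or bodywork services; vehicles 29 < 31 → Annual License required.
8. vehicles 29 ≥ 21; provides massage or bodywork services → Municipal Authorization required.
9. processes customer payments for third parties → Standard License required.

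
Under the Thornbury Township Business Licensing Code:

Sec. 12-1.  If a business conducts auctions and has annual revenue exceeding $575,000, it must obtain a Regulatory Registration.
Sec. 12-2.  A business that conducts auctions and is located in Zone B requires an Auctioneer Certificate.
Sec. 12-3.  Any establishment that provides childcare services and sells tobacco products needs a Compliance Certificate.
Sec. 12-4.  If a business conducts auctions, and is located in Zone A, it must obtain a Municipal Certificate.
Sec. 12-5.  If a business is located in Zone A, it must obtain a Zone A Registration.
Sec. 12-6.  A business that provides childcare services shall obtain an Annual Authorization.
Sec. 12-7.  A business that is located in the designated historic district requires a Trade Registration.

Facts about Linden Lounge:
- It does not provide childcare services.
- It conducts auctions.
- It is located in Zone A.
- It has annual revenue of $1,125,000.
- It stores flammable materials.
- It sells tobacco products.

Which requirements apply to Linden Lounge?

Sec. 12-1. conducts auctions; revenue $1,125,000 > $575,000 → Regulatory Registration required.
Sec. 12-2. conducts auctions; is located in Zone A (not: is located in Zone B) → Auctioneer Certificate not required.
Sec. 12-3. does not provide childcare services; sells tobacco products → Compliance Certificate not required.
Sec. 12-4. conducts auctions; is located in Zone A → Municipal Certificate required.
Sec. 12-5. is located in Zone A → Zone A Registration required.
Sec. 12-6. does not provide childcare services → Annual Authorization not required.
Sec. 12-7. is located in Zone A (not: is located in the designated historic district) → Trade Registration not required.

Municipal Certificate, Regulatory Registration, Zone A Registration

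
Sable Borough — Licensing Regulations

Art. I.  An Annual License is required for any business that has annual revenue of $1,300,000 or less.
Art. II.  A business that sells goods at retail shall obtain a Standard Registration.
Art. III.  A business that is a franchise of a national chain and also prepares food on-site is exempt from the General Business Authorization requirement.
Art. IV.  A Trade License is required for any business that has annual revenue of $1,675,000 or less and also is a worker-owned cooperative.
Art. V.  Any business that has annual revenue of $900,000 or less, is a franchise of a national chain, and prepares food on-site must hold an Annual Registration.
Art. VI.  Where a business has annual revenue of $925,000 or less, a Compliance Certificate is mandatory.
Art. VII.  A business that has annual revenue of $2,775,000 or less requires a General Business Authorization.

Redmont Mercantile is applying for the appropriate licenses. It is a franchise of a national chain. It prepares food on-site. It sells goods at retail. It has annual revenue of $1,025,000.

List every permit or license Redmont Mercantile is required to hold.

Art. I. revenue $1,025,000 ≤ $1,300,000 → Annual License required.
Art. II. sells goods at retail → Standard Registration required.
Art. III. is a franchise of a national chain; prepares food on-site → exempt from General Business Authorization.
Art. IV. revenue $1,025,000 ≤ $1,675,000; is a franchise of a national chain (not: is a worker-owned cooperative) → Trade License not required.
Art. V. revenue $1,025,000 > $900,000; is a franchise of a national chain; prepares food on-site → Annual Registration not required.
Art. VI. revenue $1,025,000 > $925,000 → Compliance Certificate not required.
Art. VII. revenue $1,025,000 ≤ $2,775,000 → General Business Authorization required.

Annual License, Standard Registration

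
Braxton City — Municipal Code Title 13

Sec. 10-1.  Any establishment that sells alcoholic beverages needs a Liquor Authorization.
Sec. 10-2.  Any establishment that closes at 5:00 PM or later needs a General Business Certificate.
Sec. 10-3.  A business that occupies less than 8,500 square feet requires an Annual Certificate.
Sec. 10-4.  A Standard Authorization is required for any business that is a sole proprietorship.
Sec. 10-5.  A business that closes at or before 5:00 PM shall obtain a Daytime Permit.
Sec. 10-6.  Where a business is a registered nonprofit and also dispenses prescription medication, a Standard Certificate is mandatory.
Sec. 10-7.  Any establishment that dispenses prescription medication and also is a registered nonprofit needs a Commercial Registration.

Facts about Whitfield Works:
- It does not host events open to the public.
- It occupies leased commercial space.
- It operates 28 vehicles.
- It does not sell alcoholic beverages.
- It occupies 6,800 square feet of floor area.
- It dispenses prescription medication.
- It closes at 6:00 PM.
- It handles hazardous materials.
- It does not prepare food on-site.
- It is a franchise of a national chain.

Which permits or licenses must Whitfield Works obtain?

Sec. 10-1. does not sell alcoholic beverages → Liquor Authorization not required.
Sec. 10-2. closes 6:00 PM, after 5:00 PM → General Business Certificate required.
Sec. 10-3. floor area 6,800 square feet < 8,500 square feet → Annual Certificate required.
Sec. 10-4. is a franchise of a national chain (not: is a sole proprietorship) → Standard Authorization not required.
Sec. 10-5. closes 6:00 PM, after 5:00 PM → Daytime Permit not required.
Sec. 10-6. is a franchise of a national chain (not: is a registered nonprofit); dispenses prescription medication → Standard Certificate not required.
Sec. 10-7. dispenses prescription medication; is a franchise of a national chain (not: is a registered nonprofit) → Commercial Registration not required.

Annual Certificate, General Business Certificate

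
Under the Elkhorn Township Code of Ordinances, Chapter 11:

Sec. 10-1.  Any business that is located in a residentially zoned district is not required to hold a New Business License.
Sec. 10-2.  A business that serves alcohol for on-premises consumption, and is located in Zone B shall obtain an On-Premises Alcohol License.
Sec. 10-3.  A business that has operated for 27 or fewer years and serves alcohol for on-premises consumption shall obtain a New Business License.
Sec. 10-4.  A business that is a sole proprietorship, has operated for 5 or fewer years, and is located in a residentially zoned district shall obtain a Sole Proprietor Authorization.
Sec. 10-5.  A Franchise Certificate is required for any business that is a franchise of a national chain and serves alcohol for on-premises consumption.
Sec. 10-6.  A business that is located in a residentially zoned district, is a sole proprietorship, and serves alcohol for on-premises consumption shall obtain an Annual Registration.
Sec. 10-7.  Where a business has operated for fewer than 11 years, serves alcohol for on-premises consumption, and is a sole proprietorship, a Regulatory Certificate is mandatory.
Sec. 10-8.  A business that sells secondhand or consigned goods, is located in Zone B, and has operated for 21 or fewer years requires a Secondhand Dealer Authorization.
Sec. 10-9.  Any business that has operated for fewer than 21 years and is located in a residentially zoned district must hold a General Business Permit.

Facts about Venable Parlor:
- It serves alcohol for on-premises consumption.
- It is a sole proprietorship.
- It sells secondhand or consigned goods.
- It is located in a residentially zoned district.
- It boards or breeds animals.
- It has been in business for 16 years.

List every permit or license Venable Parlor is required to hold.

Annual Registration, General Business Permit

Sec. 10-1. is located in a residentially zoned district → exempt from New Business License.
Sec. 10-2. serves alcohol for on-premises consumption; is located in a residentially zoned district (not: is located in Zone B) → On-Premises Alcohol License not required.
Sec. 10-3. years in business 16 ≤ 27; serves alcohol for on-premises consumption → New Business License required.
Sec. 10-4. is a sole proprietorship; years in business 16 > 5; is located in a residentially zoned district → Sole Proprietor Authorization not required.
Sec. 10-5. is a sole proprietorship (not: is a franchise of a national chain); serves alcohol for on-premises consumption → Franchise Certificate not required.
Sec. 10-6. is located in a residentially zoned district; is a sole proprietorship; serves alcohol for on-premises consumption → Annual Registration required.
Sec. 10-7. years in business 16 ≥ 11; serves alcohol for on-premises consumption; is a sole proprietorship → Regulatory Certificate not required.
Sec. 10-8. sells secondhand or consigned goods; is located in a residentially zoned district (not: is located in Zone B); years in business 16 ≤ 21 → Secondhand Dealer Authorization not required.
Sec. 10-9. years in business 16 < 21; is located in a residentially zoned district → General Business Permit required.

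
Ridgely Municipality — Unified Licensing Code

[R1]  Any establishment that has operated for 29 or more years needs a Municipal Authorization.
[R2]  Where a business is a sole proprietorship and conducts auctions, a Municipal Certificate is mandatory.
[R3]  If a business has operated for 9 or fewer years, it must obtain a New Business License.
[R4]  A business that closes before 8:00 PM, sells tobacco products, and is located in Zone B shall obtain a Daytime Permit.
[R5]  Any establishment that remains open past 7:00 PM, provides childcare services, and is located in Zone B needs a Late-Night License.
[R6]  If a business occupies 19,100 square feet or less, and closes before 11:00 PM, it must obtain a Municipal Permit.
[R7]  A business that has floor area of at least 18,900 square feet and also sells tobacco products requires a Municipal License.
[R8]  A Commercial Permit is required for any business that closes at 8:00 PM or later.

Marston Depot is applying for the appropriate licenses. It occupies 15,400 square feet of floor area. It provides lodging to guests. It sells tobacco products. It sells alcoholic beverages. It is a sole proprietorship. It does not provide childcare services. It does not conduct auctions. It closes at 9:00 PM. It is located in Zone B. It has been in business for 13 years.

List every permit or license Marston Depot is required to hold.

[R1] years in business 13 < 29 → Municipal Authorization not required.
[R2] is a sole proprietorship; does not conduct auctions → Municipal Certificate not required.
[R3] years in business 13 > 9 → New Business License not required.
[R4] closes 9:00 PM, after 8:00 PM; sells tobacco products; is located in Zone B → Daytime Permit not required.
[R5] closes 9:00 PM, after 7:00 PM; does not provide childcare services; is located in Zone B → Late-Night License not required.
[R6] floor area 15,400 square feet ≤ 19,100 square feet; closes 9:00 PM, at/before 11:00 PM → Municipal Permit required.
[R7] floor area 15,400 square feet < 18,900 square feet; sells tobacco products → Municipal License not required.
[R8] closes 9:00 PM, after 8:00 PM → Commercial Permit required.

Commercial Permit, Municipal Permit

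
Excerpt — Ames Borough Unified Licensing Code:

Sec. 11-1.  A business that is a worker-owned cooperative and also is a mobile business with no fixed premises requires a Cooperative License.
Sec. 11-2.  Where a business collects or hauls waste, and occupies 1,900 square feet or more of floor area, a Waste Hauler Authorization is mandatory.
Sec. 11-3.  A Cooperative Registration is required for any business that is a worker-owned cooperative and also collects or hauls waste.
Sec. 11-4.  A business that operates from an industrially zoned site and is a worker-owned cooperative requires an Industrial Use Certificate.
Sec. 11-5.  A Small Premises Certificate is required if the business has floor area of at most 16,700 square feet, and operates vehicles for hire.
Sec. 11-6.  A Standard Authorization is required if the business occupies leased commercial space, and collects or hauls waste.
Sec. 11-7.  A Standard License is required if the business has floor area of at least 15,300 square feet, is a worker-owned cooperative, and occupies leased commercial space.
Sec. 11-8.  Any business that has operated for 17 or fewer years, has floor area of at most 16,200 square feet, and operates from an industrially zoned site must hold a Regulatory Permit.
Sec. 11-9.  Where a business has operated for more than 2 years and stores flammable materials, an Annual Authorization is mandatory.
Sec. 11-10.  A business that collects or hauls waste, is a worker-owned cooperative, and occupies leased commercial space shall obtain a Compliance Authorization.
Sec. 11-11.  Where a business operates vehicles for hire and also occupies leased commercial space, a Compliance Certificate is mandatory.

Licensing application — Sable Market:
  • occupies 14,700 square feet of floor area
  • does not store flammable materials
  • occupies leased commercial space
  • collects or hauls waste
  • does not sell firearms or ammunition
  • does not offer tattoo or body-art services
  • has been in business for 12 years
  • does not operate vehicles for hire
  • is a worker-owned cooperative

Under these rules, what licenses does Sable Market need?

Compliance Authorization, Cooperative Registration, Standard Authorization, Waste Hauler Authorization

Sec. 11-1. is a worker-owned cooperative; occupies leased commercial space (not: is a mobile business with no fixed premises) → Cooperative License not required.
Sec. 11-2. collects or hauls waste; floor area 14,700 square feet ≥ 1,900 square feet → Waste Hauler Authorization required.
Sec. 11-3. is a worker-owned cooperative; collects or hauls waste → Cooperative Registration required.
Sec. 11-4. occupies leased commercial space (not: operates from an industrially zoned site); is a worker-owned cooperative → Industrial Use Certificate not required.
Sec. 11-5. floor area 14,700 square feet ≤ 16,700 square feet; does not operate vehicles for hire → Small Premises Certificate not required.
Sec. 11-6. occupies leased commercial space; collects or hauls waste → Standard Authorization required.
Sec. 11-7. floor area 14,700 square feet < 15,300 square feet; is a worker-owned cooperative; occupies leased commercial space → Standard License not required.
Sec. 11-8. years in business 12 ≤ 17; floor area 14,700 square feet ≤ 16,200 square feet; occupies leased commercial space (not: operates from an industrially zoned site) → Regulatory Permit not required.
Sec. 11-9. years in business 12 > 2; does not store flammable materials → Annual Authorization not required.
Sec. 11-10. collects or hauls waste; is a worker-owned cooperative; occupies leased commercial space → Compliance Authorization required.
Sec. 11-11. does not operate vehicles for hire; occupies leased commercial space → Compliance Certificate not required.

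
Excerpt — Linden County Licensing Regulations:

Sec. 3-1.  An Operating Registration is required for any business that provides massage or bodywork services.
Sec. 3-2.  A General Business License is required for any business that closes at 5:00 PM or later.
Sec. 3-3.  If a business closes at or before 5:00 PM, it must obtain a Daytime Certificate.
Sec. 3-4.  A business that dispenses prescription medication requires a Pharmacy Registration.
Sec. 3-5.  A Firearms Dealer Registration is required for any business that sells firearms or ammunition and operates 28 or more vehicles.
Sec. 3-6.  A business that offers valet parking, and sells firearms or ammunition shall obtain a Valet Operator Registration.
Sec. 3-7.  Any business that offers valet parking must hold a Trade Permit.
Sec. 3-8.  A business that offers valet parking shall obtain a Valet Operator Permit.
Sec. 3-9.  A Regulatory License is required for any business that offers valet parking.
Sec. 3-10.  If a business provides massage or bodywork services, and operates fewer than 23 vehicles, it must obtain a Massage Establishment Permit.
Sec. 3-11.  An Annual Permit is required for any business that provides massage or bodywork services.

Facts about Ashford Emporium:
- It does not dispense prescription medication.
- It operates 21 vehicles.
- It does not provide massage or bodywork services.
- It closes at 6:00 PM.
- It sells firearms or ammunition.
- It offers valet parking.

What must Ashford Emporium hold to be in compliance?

Sec. 3-1. does not provide massage or bodywork services → Operating Registration not required.
Sec. 3-2. closes 6:00 PM, after 5:00 PM → General Business License required.
Sec. 3-3. closes 6:00 PM, after 5:00 PM → Daytime Certificate not required.
Sec. 3-4. does not dispense prescription medication → Pharmacy Registration not required.
Sec. 3-5. sells firearms or ammunition; vehicles 21 < 28 → Firearms Dealer Registration not required.
Sec. 3-6. offers valet parking; sells firearms or ammunition → Valet Operator Registration required.
Sec. 3-7. offers valet parking → Trade Permit required.
Sec. 3-8. offers valet parking → Valet Operator Permit required.
Sec. 3-9. offers valet parking → Regulatory License required.
Sec. 3-10. does not provide massage or bodywork services; vehicles 21 < 23 → Massage Establishment Permit not required.
Sec. 3-11. does not provide massage or bodywork services → Annual Permit not required.

General Business License, Regulatory License, Trade Permit, Valet Operator Permit, Valet Operator Registration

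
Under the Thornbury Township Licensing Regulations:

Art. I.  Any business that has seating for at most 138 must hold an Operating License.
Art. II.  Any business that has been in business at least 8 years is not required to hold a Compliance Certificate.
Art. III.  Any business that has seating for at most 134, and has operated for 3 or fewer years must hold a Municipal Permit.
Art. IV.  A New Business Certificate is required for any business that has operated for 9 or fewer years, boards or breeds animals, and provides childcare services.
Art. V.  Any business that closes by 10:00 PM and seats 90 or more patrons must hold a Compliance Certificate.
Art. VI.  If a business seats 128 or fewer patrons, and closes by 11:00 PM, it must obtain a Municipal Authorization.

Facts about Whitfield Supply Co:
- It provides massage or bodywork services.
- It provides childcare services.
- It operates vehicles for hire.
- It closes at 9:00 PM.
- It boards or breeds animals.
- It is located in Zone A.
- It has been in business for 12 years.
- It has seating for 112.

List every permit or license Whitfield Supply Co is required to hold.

Municipal Authorization, Operating License

Art. I. seating 112 ≤ 138 → Operating License required.
Art. II. years in business 12 ≥ 8 → exempt from Compliance Certificate.
Art. III. seating 112 ≤ 134; years in business 12 > 3 → Municipal Permit not required.
Art. IV. years in business 12 > 9; boards or breeds animals; provides childcare services → New Business Certificate not required.
Art. V. closes 9:00 PM, at/before 10:00 PM; seating 112 ≥ 90 → Compliance Certificate required.
Art. VI. seating 112 ≤ 128; closes 9:00 PM, at/before 11:00 PM → Municipal Authorization required.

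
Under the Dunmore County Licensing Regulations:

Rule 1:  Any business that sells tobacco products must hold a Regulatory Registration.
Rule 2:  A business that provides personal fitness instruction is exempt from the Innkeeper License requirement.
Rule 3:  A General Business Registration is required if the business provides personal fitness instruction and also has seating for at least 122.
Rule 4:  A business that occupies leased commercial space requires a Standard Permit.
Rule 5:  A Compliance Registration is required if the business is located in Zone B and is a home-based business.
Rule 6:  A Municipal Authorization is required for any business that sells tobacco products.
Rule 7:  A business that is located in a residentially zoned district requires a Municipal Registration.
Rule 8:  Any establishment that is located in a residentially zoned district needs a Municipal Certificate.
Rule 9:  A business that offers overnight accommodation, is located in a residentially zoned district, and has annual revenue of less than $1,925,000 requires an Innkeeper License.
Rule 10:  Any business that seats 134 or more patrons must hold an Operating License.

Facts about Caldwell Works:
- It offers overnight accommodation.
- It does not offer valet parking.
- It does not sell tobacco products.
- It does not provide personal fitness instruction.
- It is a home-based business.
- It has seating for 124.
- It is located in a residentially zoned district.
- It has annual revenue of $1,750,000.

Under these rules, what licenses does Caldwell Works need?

Innkeeper License, Municipal Certificate, Municipal Registration

Rule 1: does not sell tobacco products → Regulatory Registration not required.
Rule 2: does not provide personal fitness instruction → Innkeeper License exemption does not apply.
Rule 3: does not provide personal fitness instruction; seating 124 ≥ 122 → General Business Registration not required.
Rule 4: is a home-based business (not: occupies leased commercial space) → Standard Permit not required.
Rule 5: is located in a residentially zoned district (not: is located in Zone B); is a home-based business → Compliance Registration not required.
Rule 6: does not sell tobacco products → Municipal Authorization not required.
Rule 7: is located in a residentially zoned district → Municipal Registration required.
Rule 8: is located in a residentially zoned district → Municipal Certificate required.
Rule 9: offers overnight accommodation; is located in a residentially zoned district; revenue $1,750,000 < $1,925,000 → Innkeeper License required.
Rule 10: seating 124 < 134 → Operating License not required.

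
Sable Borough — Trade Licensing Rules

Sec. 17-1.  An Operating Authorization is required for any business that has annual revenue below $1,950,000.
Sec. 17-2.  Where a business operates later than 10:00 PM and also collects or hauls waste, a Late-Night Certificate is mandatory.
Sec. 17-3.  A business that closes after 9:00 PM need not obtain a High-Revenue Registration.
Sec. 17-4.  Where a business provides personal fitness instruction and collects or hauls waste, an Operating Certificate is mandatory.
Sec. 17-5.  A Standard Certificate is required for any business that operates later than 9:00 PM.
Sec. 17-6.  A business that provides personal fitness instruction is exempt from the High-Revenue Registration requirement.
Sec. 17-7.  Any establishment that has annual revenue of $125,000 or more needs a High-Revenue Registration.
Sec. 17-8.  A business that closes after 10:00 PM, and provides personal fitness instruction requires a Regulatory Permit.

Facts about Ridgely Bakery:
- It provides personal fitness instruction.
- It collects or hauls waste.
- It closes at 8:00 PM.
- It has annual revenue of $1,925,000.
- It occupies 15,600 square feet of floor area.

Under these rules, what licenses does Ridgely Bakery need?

Operating Authorization, Operating Certificate

Sec. 17-1. revenue $1,925,000 < $1,950,000 → Operating Authorization required.
Sec. 17-2. closes 8:00 PM, at/before 10:00 PM; collects or hauls waste → Late-Night Certificate not required.
Sec. 17-3. closes 8:00 PM, at/before 9:00 PM → High-Revenue Registration exemption does not apply.
Sec. 17-4. provides personal fitness instruction; collects or hauls waste → Operating Certificate required.
Sec. 17-5. closes 8:00 PM, at/before 9:00 PM → Standard Certificate not required.
Sec. 17-6. provides personal fitness instruction → exempt from High-Revenue Registration.
Sec. 17-7. revenue $1,925,000 ≥ $125,000 → High-Revenue Registration required.
Sec. 17-8. closes 8:00 PM, at/before 10:00 PM; provides personal fitness instruction → Regulatory Permit not required.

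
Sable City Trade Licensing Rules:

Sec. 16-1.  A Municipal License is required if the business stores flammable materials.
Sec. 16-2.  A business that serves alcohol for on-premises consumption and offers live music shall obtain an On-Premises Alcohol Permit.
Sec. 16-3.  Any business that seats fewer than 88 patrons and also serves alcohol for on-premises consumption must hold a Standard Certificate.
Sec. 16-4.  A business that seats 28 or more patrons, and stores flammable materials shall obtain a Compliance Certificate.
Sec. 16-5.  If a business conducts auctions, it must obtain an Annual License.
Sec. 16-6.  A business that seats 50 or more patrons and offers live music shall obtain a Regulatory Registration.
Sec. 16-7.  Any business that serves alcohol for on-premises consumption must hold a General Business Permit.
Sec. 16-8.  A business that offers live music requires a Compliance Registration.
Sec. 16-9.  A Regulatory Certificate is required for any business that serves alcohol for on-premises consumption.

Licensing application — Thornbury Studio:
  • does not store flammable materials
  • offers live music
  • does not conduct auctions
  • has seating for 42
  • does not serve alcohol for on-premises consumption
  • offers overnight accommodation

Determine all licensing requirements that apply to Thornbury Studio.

Sec. 16-1. does not store flammable materials → Municipal License not required.
Sec. 16-2. does not serve alcohol for on-premises consumption; offers live music → On-Premises Alcohol Permit not required.
Sec. 16-3. seating 42 < 88; does not serve alcohol for on-premises consumption → Standard Certificate not required.
Sec. 16-4. seating 42 ≥ 28; does not store flammable materials → Compliance Certificate not required.
Sec. 16-5. does not conduct auctions → Annual License not required.
Sec. 16-6. seating 42 < 50; offers live music → Regulatory Registration not required.
Sec. 16-7. does not serve alcohol for on-premises consumption → General Business Permit not required.
Sec. 16-8. offers live music → Compliance Registration required.
Sec. 16-9. does not serve alcohol for on-premises consumption → Regulatory Certificate not required.

Compliance Registration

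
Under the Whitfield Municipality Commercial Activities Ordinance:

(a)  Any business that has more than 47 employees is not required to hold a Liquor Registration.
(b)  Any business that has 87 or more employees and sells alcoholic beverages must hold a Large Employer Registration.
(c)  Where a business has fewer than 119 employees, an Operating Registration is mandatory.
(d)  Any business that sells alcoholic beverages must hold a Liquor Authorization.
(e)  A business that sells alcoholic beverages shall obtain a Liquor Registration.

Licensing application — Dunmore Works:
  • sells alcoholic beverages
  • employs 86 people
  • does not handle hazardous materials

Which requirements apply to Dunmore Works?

(a) employees 86 > 47 → exempt from Liquor Registration.
(b) employees 86 < 87; sells alcoholic beverages → Large Employer Registration not required.
(c) employees 86 < 119 → Operating Registration required.
(d) sells alcoholic beverages → Liquor Authorization required.
(e) sells alcoholic beverages → Liquor Registration required.

Liquor Authorization, Operating Registration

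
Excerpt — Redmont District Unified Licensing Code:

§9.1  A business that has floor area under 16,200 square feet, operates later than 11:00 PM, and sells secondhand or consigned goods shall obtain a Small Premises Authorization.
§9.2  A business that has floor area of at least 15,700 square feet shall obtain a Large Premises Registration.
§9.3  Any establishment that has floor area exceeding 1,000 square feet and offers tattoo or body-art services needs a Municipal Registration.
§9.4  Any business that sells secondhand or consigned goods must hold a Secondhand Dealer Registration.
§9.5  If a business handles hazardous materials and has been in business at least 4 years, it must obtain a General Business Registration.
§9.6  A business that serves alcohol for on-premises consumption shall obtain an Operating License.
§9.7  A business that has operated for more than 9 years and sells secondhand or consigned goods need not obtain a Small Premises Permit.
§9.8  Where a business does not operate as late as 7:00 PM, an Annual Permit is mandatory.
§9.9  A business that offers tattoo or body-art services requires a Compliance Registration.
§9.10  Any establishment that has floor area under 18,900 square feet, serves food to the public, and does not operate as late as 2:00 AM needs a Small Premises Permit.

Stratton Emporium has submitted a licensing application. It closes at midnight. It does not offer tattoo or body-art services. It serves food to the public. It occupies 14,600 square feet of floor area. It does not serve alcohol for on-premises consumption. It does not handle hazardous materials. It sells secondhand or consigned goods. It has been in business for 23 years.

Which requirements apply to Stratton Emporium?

§9.1 floor area 14,600 square feet < 16,200 square feet; closes midnight, after 11:00 PM; sells secondhand or consigned goods → Small Premises Authorization required.
§9.2 floor area 14,600 square feet < 15,700 square feet → Large Premises Registration not required.
§9.3 floor area 14,600 square feet > 1,000 square feet; does not offer tattoo or body-art services → Municipal Registration not required.
§9.4 sells secondhand or consigned goods → Secondhand Dealer Registration required.
§9.5 does not handle hazardous materials; years in business 23 ≥ 4 → General Business Registration not required.
§9.6 does not serve alcohol for on-premises consumption → Operating License not required.
§9.7 years in business 23 > 9; sells secondhand or consigned goods → exempt from Small Premises Permit.
§9.8 closes midnight, after 7:00 PM → Annual Permit not required.
§9.9 does not offer tattoo or body-art services → Compliance Registration not required.
§9.10 floor area 14,600 square feet < 18,900 square feet; serves food to the public; closes midnight, at/before 2:00 AM → Small Premises Permit required.

Secondhand Dealer Registration, Small Premises Authorization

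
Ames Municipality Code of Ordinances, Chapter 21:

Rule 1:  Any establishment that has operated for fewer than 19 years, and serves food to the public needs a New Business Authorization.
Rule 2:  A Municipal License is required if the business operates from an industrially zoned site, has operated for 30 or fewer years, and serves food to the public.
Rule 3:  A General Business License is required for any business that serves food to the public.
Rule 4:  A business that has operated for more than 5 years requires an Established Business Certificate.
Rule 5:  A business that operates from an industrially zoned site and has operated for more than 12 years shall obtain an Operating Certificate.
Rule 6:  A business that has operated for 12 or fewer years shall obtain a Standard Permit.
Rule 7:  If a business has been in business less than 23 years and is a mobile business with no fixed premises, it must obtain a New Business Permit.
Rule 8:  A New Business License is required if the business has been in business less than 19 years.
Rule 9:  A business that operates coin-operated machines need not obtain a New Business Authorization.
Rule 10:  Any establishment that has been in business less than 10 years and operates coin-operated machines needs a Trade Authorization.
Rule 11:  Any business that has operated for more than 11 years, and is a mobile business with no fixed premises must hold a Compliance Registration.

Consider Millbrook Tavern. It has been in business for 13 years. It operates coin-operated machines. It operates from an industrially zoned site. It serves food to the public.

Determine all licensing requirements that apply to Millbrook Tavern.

Rule 1: years in business 13 < 19; serves food to the public → New Business Authorization required.
Rule 2: operates from an industrially zoned site; years in business 13 ≤ 30; serves food to the public → Municipal License required.
Rule 3: serves food to the public → General Business License required.
Rule 4: years in business 13 > 5 → Established Business Certificate required.
Rule 5: operates from an industrially zoned site; years in business 13 > 12 → Operating Certificate required.
Rule 6: years in business 13 > 12 → Standard Permit not required.
Rule 7: years in business 13 < 23; operates from an industrially zoned site (not: is a mobile business with no fixed premises) → New Business Permit not required.
Rule 8: years in business 13 < 19 → New Business License required.
Rule 9: operates coin-operated machines → exempt from New Business Authorization.
Rule 10: years in business 13 ≥ 10; operates coin-operated machines → Trade Authorization not required.
Rule 11: years in business 13 > 11; operates from an industrially zoned site (not: is a mobile business with no fixed premises) → Compliance Registration not required.

Established Business Certificate, General Business License, Municipal License, New Business License, Operating Certificate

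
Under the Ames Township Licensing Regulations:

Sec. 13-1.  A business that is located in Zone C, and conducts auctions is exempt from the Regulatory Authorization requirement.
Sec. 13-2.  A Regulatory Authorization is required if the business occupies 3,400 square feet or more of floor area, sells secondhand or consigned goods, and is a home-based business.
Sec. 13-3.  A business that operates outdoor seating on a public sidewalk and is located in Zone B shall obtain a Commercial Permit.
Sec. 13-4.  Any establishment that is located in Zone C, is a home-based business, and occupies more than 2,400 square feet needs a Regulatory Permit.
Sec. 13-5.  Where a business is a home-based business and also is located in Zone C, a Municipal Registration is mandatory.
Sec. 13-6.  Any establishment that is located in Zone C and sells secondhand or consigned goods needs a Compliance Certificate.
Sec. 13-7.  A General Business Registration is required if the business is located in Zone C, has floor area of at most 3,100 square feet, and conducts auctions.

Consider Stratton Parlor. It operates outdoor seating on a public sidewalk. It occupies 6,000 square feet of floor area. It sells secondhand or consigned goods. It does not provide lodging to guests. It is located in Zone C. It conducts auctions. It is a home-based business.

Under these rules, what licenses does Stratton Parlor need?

Compliance Certificate, Municipal Registration, Regulatory Permit

Sec. 13-1. is located in Zone C; conducts auctions → exempt from Regulatory Authorization.
Sec. 13-2. floor area 6,000 square feet ≥ 3,400 square feet; sells secondhand or consigned goods; is a home-based business → Regulatory Authorization required.
Sec. 13-3. operates outdoor seating on a public sidewalk; is located in Zone C (not: is located in Zone B) → Commercial Permit not required.
Sec. 13-4. is located in Zone C; is a home-based business; floor area 6,000 square feet > 2,400 square feet → Regulatory Permit required.
Sec. 13-5. is a home-based business; is located in Zone C → Municipal Registration required.
Sec. 13-6. is located in Zone C; sells secondhand or consigned goods → Compliance Certificate required.
Sec. 13-7. is located in Zone C; floor area 6,000 square feet > 3,100 square feet; conducts auctions → General Business Registration not required.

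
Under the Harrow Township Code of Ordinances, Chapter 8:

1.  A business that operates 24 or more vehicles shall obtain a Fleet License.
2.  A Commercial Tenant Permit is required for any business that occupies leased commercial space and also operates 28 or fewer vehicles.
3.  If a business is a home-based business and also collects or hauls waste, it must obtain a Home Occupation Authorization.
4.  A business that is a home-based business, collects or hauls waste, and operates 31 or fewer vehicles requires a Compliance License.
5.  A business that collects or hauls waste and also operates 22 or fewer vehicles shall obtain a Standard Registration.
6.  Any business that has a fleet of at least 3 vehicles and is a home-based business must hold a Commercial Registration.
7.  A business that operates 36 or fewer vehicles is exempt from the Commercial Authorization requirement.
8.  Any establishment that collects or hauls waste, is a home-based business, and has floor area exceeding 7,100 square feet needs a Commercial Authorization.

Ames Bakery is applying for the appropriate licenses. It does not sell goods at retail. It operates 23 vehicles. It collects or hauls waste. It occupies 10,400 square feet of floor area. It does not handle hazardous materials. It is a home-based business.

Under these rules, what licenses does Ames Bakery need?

Commercial Registration, Compliance License, Home Occupation Authorization

1. vehicles 23 < 24 → Fleet License not required.
2. is a home-based business (not: occupies leased commercial space); vehicles 23 ≤ 28 → Commercial Tenant Permit not required.
3. is a home-based business; collects or hauls waste → Home Occupation Authorization required.
4. is a home-based business; collects or hauls waste; vehicles 23 ≤ 31 → Compliance License required.
5. collects or hauls waste; vehicles 23 > 22 → Standard Registration not required.
6. vehicles 23 ≥ 3; is a home-based business → Commercial Registration required.
7. vehicles 23 ≤ 36 → exempt from Commercial Authorization.
8. collects or hauls waste; is a home-based business; floor area 10,400 square feet > 7,100 square feet → Commercial Authorization required.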